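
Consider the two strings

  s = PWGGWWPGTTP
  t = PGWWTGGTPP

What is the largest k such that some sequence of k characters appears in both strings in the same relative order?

Pick P [1,1]; then G [4,2]; then W [5,3]; then W [6,4]; then G [8,7]; then T [9,8]; then P [11,10]; all 7 characters appear in both, in order, and the DP table's final entry dp[11][10] is also 7, so no common subsequence is longer.

7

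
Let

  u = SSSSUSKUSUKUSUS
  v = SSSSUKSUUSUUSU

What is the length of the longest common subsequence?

12

Pick S (u #1, v #1), S (u #2, v #2), S (u #3, v #3), S (u #4, v #4), U (u #5, v #5), S (u #6, v #7), U (u #8, v #9), S (u #9, v #10), U (u #10, v #11), U (u #12, v #12), S (u #13, v #13), U (u #14, v #14); all 12 characters appear in both, in order. dp[15][14] = 12 confirms this is the maximum.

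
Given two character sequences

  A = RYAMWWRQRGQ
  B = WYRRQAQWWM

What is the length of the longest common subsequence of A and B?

Pick R (A #1, B #4); then A (A #3, B #6); then W (A #5, B #8); then W (A #6, B #9); all 4 characters appear in both, in order. The LCS DP gives dp[11][10] = 4, so this is optimal.

4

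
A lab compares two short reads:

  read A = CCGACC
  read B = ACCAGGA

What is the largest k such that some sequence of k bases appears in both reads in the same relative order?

4

Taking C at read A[1]=read B[2], C at read A[2]=read B[3], G at read A[3]=read B[6], A at read A[4]=read B[7] gives a common subsequence of length 4, and the DP table's final entry dp[6][7] is also 4, so no common subsequence is longer.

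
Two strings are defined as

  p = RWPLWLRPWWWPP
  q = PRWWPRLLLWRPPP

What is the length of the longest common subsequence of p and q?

9

One common subsequence of length 9: R [1,2], then W [2,4], then P [3,5], then L [4,9], then W [5,10], then R [7,11], then P [8,12], then P [12,13], then P [13,14]. The LCS DP gives dp[13][14] = 9, so this is optimal.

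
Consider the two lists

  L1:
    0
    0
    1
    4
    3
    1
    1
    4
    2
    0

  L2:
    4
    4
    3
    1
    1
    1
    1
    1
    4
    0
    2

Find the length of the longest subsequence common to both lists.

6

Let dp[i][j] be the LCS length of the first i values of L1 and the first j values of L2. dp[i][j] = dp[i-1][j-1]+1 when the i-th and j-th values match, else max(dp[i-1][j], dp[i][j-1]).
    ·  4  4  3  1  1  1  1  1  4  0  2
 ·  0  0  0  0  0  0  0  0  0  0  0  0
 0  0  0  0  0  0  0  0  0  0  0  1  1
 0  0  0  0  0  0  0  0  0  0  0  1  1
 1  0  0  0  0  1  1  1  1  1  1  1  1
 4  0  1  1  1  1  1  1  1  1  2  2  2
 3  0  1  1  2  2  2  2  2  2  2  2  2
 1  0  1  1  2  3  3  3  3  3  3  3  3
 1  0  1  1  2  3  4  4  4  4  4  4  4
 4  0  1  2  2  3  4  4  4  4  5  5  5
 2  0  1  2  2  3  4  4  4  4  5  5  6
 0  0  1  2  2  3  4  4  4  4  5  6  6
dp[10][11] = 6. One LCS (by backtracking along matches): 4, 3, 1, 1, 4, 2.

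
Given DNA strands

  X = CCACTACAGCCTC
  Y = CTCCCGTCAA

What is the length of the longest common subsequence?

7

Let dp[i][j] be the LCS length of the first i bases of X and the first j bases of Y. dp[i][j] = dp[i-1][j-1]+1 when the i-th and j-th bases match, else max(dp[i-1][j], dp[i][j-1]).
    ·  C  T  C  C  C  G  T  C  A  A
 ·  0  0  0  0  0  0  0  0  0  0  0
 C  0  1  1  1  1  1  1  1  1  1  1
 C  0  1  1  2  2  2  2  2  2  2  2
 A  0  1  1  2  2  2  2  2  2  3  3
 C  0  1  1  2  3  3  3  3  3  3  3
 T  0  1  2  2  3  3  3  4  4  4  4
 A  0  1  2  2  3  3  3  4  4  5  5
 C  0  1  2  3  3  4  4  4  5  5  5
 A  0  1  2  3  3  4  4  4  5  6  6
 G  0  1  2  3  3  4  5  5  5  6  6
 C  0  1  2  3  4  4  5  5  6  6  6
 C  0  1  2  3  4  5  5  5  6  6  6
 T  0  1  2  3  4  5  5  6  6  6  6
 C  0  1  2  3  4  5  5  6  7  7  7
dp[13][10] = 7. One LCS (by backtracking along matches): CCCCGTC.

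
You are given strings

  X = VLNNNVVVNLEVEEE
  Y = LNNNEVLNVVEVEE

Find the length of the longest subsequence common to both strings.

Match L [2,1] → N [3,2] → N [4,3] → N [5,4] → V [6,6] → V [7,9] → V [8,10] → E [11,11] → V [12,12] → E [14,13] → E [15,14] — 11 characters in the same relative order in both. The LCS DP gives dp[15][14] = 11, so this is optimal.

11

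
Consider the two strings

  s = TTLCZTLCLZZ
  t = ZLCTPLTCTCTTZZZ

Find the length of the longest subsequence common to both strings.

Match T [1,4]; then T [2,7]; then C [4,8]; then T [6,9]; then C [8,10]; then Z [10,14]; then Z [11,15] — 7 characters in the same relative order in both. Since dp[11][15] = 7, nothing longer is possible.

7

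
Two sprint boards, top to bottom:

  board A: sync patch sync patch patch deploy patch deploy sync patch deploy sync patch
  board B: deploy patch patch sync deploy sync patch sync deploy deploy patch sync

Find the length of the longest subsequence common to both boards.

7

Pick sync [1,6], patch [2,7], sync [3,8], deploy [6,9], deploy [8,10], patch [10,11], sync [12,12]; all 7 tasks appear in both, in order. The LCS DP gives dp[13][12] = 7, so this is optimal.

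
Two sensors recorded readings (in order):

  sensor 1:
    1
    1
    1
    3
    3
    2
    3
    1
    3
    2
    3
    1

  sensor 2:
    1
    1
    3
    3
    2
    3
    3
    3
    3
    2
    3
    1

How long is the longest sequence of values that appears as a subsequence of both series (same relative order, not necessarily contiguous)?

Let dp[i][j] be the LCS length of the first i values of sensor 1 and the first j values of sensor 2. dp[i][j] = dp[i-1][j-1]+1 when the i-th and j-th values match, else max(dp[i-1][j], dp[i][j-1]).
    ·  1  1  3  3  2  3  3  3  3  2  3  1
 ·  0  0  0  0  0  0  0  0  0  0  0  0  0
 1  0  1  1  1  1  1  1  1  1  1  1  1  1
 1  0  1  2  2  2  2  2  2  2  2  2  2  2
 1  0  1  2  2  2  2  2  2  2  2  2  2  3
 3  0  1  2  3  3  3  3  3  3  3  3  3  3
 3  0  1  2  3  4  4  4  4  4  4  4  4  4
 2  0  1  2  3  4  5  5  5  5  5  5  5  5
 3  0  1  2  3  4  5  6  6  6  6  6  6  6
 1  0  1  2  3  4  5  6  6  6  6  6  6  7
 3  0  1  2  3  4  5  6  7  7  7  7  7  7
 2  0  1  2  3  4  5  6  7  7  7  8  8  8
 3  0  1  2  3  4  5  6  7  8  8  8  9  9
 1  0  1  2  3  4  5  6  7  8  8  8  9 10
dp[12][12] = 10. One LCS (by backtracking along matches): 1, 1, 3, 3, 2, 3, 3, 2, 3, 1.

10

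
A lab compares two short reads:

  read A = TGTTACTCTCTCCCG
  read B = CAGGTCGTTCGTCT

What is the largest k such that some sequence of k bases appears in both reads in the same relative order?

Taking T (read A #1, read B #5); then G (read A #2, read B #7); then T (read A #3, read B #8); then T (read A #4, read B #9); then C (read A #6, read B #10); then T (read A #9, read B #12); then C (read A #10, read B #13); then T (read A #11, read B #14) gives a common subsequence of length 8. Since dp[15][14] = 8, nothing longer is possible.

8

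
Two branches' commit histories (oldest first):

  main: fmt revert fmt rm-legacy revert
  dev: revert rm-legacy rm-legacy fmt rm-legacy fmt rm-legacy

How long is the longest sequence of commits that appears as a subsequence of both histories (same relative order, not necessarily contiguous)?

3

One common subsequence of length 3: fmt (main #1, dev #4), then fmt (main #3, dev #6), then rm-legacy (main #4, dev #7). dp[5][7] = 3 confirms this is the maximum.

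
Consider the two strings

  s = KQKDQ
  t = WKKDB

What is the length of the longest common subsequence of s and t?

Match K at s[1]=t[2]; then K at s[3]=t[3]; then D at s[4]=t[4] — 3 characters in the same relative order in both. dp[5][5] = 3 confirms this is the maximum.

3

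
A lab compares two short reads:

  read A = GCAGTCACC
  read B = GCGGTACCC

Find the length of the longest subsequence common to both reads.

Let dp[i][j] be the LCS length of the first i bases of read A and the first j bases of read B. dp[i][j] = dp[i-1][j-1]+1 when the i-th and j-th bases match, else max(dp[i-1][j], dp[i][j-1]).
    ·  G  C  G  G  T  A  C  C  C
 ·  0  0  0  0  0  0  0  0  0  0
 G  0  1  1  1  1  1  1  1  1  1
 C  0  1  2  2  2  2  2  2  2  2
 A  0  1  2  2  2  2  3  3  3  3
 G  0  1  2  3  3  3  3  3  3  3
 T  0  1  2  3  3  4  4  4  4  4
 C  0  1  2  3  3  4  4  5  5  5
 A  0  1  2  3  3  4  5  5  5  5
 C  0  1  2  3  3  4  5  6  6  6
 C  0  1  2  3  3  4  5  6  7  7
dp[9][9] = 7. One LCS (by backtracking along matches): GCGTCCC.

7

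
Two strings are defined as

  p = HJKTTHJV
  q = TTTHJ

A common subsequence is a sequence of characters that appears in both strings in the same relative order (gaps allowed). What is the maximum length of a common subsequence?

Let dp[i][j] be the LCS length of the first i characters of p and the first j characters of q. dp[i][j] = dp[i-1][j-1]+1 when the i-th and j-th characters match, else max(dp[i-1][j], dp[i][j-1]).
    ·  T  T  T  H  J
 ·  0  0  0  0  0  0
 H  0  0  0  0  1  1
 J  0  0  0  0  1  2
 K  0  0  0  0  1  2
 T  0  1  1  1  1  2
 T  0  1  2  2  2  2
 H  0  1  2  2  3  3
 J  0  1  2  2  3  4
 V  0  1  2  2  3  4
dp[8][5] = 4. One LCS (by backtracking along matches): TTHJ.

4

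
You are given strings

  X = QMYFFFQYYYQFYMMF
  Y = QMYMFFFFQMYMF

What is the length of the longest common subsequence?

Match Q [1,1], then M [2,2], then Y [3,3], then F [4,6], then F [5,7], then F [6,8], then Q [7,9], then Y [13,11], then M [15,12], then F [16,13] — 10 characters in the same relative order in both. dp[16][13] = 10 confirms this is the maximum.

10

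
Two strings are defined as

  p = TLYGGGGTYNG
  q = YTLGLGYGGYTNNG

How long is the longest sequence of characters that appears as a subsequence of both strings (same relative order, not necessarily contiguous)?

9

One common subsequence of length 9: T [1,2] → L [2,3] → G [4,4] → G [5,6] → G [6,8] → G [7,9] → T [8,11] → N [10,13] → G [11,14]. Since dp[11][14] = 9, nothing longer is possible.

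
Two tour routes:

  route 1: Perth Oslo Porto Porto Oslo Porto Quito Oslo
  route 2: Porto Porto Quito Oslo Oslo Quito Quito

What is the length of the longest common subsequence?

Pick Porto at route 1[3]=route 2[1] → Porto at route 1[4]=route 2[2] → Oslo at route 1[5]=route 2[5] → Quito at route 1[7]=route 2[7]; all 4 stops appear in both, in order. The LCS DP gives dp[8][7] = 4, so this is optimal.

4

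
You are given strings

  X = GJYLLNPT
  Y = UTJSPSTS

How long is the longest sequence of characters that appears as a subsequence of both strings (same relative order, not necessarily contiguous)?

3

Match J [2,3], P [7,5], T [8,7] — 3 characters in the same relative order in both, and the DP table's final entry dp[8][8] is also 3, so no common subsequence is longer.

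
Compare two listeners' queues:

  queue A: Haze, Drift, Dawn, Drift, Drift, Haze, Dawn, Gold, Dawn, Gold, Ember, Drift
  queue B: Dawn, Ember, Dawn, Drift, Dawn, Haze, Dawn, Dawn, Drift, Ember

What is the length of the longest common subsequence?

6

One common subsequence of length 6: Drift [2,4], then Dawn [3,5], then Haze [6,6], then Dawn [7,7], then Dawn [9,8], then Ember [11,10], and the DP table's final entry dp[12][10] is also 6, so no common subsequence is longer.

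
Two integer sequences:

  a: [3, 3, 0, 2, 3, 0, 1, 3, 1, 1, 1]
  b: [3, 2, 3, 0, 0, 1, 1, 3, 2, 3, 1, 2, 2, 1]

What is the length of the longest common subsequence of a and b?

8

Taking 3 [1,1] → 3 [2,3] → 0 [3,4] → 0 [6,5] → 1 [7,7] → 3 [8,10] → 1 [9,11] → 1 [11,14] gives a common subsequence of length 8. The LCS DP gives dp[11][14] = 8, so this is optimal.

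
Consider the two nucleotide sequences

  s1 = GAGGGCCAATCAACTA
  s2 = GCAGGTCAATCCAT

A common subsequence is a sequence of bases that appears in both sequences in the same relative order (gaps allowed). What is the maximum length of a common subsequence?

Match G at s1[1]=s2[1], A at s1[2]=s2[3], G at s1[3]=s2[4], G at s1[4]=s2[5], C at s1[7]=s2[7], A at s1[8]=s2[8], A at s1[9]=s2[9], T at s1[10]=s2[10], C at s1[11]=s2[12], A at s1[13]=s2[13], T at s1[15]=s2[14] — 11 bases in the same relative order in both. dp[16][14] = 11 confirms this is the maximum.

11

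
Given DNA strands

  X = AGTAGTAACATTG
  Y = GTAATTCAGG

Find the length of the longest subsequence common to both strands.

7

One common subsequence of length 7: G at X[2]=Y[1], then T at X[3]=Y[2], then A at X[4]=Y[4], then T at X[6]=Y[6], then C at X[9]=Y[7], then A at X[10]=Y[8], then G at X[13]=Y[10]. dp[13][10] = 7 confirms this is the maximum.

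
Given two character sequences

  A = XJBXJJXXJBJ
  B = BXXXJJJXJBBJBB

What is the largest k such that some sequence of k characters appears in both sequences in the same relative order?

8

Pick X (A #1, B #4) → J (A #2, B #5) → J (A #5, B #6) → J (A #6, B #7) → X (A #8, B #8) → J (A #9, B #9) → B (A #10, B #11) → J (A #11, B #12); all 8 characters appear in both, in order. dp[11][14] = 8 confirms this is the maximum.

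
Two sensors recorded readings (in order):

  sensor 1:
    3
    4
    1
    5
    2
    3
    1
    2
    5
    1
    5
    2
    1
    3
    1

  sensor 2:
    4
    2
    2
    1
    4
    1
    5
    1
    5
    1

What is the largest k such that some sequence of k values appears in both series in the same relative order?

7

Let dp[i][j] be the LCS length of the first i values of sensor 1 and the first j values of sensor 2. dp[i][j] = dp[i-1][j-1]+1 when the i-th and j-th values match, else max(dp[i-1][j], dp[i][j-1]).
    ·  4  2  2  1  4  1  5  1  5  1
 ·  0  0  0  0  0  0  0  0  0  0  0
 3  0  0  0  0  0  0  0  0  0  0  0
 4  0  1  1  1  1  1  1  1  1  1  1
 1  0  1  1  1  2  2  2  2  2  2  2
 5  0  1  1  1  2  2  2  3  3  3  3
 2  0  1  2  2  2  2  2  3  3  3  3
 3  0  1  2  2  2  2  2  3  3  3  3
 1  0  1  2  2  3  3  3  3  4  4  4
 2  0  1  2  3  3  3  3  3  4  4  4
 5  0  1  2  3  3  3  3  4  4  5  5
 1  0  1  2  3  4  4  4  4  5  5  6
 5  0  1  2  3  4  4  4  5  5  6  6
 2  0  1  2  3  4  4  4  5  5  6  6
 1  0  1  2  3  4  4  5  5  6  6  7
 3  0  1  2  3  4  4  5  5  6  6  7
 1  0  1  2  3  4  4  5  5  6  6  7
dp[15][10] = 7. One LCS (by backtracking along matches): 4, 1, 1, 5, 1, 5, 1.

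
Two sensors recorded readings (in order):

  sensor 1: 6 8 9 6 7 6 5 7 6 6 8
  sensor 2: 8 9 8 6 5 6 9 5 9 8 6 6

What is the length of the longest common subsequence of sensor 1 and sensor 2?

7

Let dp[i][j] be the LCS length of the first i values of sensor 1 and the first j values of sensor 2. dp[i][j] = dp[i-1][j-1]+1 when the i-th and j-th values match, else max(dp[i-1][j], dp[i][j-1]).
    ·  8  9  8  6  5  6  9  5  9  8  6  6
 ·  0  0  0  0  0  0  0  0  0  0  0  0  0
 6  0  0  0  0  1  1  1  1  1  1  1  1  1
 8  0  1  1  1  1  1  1  1  1  1  2  2  2
 9  0  1  2  2  2  2  2  2  2  2  2  2  2
 6  0  1  2  2  3  3  3  3  3  3  3  3  3
 7  0  1  2  2  3  3  3  3  3  3  3  3  3
 6  0  1  2  2  3  3  4  4  4  4  4  4  4
 5  0  1  2  2  3  4  4  4  5  5  5  5  5
 7  0  1  2  2  3  4  4  4  5  5  5  5  5
 6  0  1  2  2  3  4  5  5  5  5  5  6  6
 6  0  1  2  2  3  4  5  5  5  5  5  6  7
 8  0  1  2  3  3  4  5  5  5  5  6  6  7
dp[11][12] = 7. One LCS (by backtracking along matches): 8, 9, 6, 6, 5, 6, 6.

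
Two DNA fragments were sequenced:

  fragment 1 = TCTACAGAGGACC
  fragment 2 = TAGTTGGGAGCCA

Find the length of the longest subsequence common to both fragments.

One common subsequence of length 8: T at fragment 1[1]=fragment 2[4]; then T at fragment 1[3]=fragment 2[5]; then G at fragment 1[7]=fragment 2[6]; then G at fragment 1[9]=fragment 2[7]; then G at fragment 1[10]=fragment 2[8]; then A at fragment 1[11]=fragment 2[9]; then C at fragment 1[12]=fragment 2[11]; then C at fragment 1[13]=fragment 2[12]. Since dp[13][13] = 8, nothing longer is possible.

8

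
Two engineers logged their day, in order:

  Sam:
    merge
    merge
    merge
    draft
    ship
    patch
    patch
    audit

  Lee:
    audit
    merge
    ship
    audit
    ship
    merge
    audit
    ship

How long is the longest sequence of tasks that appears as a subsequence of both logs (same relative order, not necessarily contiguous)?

Match merge at Sam[1]=Lee[2]; then merge at Sam[2]=Lee[6]; then ship at Sam[5]=Lee[8] — 3 tasks in the same relative order in both. Since dp[8][8] = 3, nothing longer is possible.

3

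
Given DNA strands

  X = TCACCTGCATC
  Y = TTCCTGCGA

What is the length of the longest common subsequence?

Pick T [1,2], C [4,3], C [5,4], T [6,5], G [7,6], C [8,7], A [9,9]; all 7 bases appear in both, in order. The LCS DP gives dp[11][9] = 7, so this is optimal.

7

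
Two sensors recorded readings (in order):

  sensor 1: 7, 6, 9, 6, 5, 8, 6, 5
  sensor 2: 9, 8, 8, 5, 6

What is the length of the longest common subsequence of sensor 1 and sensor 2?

Let dp[i][j] be the LCS length of the first i values of sensor 1 and the first j values of sensor 2. dp[i][j] = dp[i-1][j-1]+1 when the i-th and j-th values match, else max(dp[i-1][j], dp[i][j-1]).
    ·  9  8  8  5  6
 ·  0  0  0  0  0  0
 7  0  0  0  0  0  0
 6  0  0  0  0  0  1
 9  0  1  1  1  1  1
 6  0  1  1  1  1  2
 5  0  1  1  1  2  2
 8  0  1  2  2  2  2
 6  0  1  2  2  2  3
 5  0  1  2  2  3  3
dp[8][5] = 3. One LCS (by backtracking along matches): 9, 5, 6.

3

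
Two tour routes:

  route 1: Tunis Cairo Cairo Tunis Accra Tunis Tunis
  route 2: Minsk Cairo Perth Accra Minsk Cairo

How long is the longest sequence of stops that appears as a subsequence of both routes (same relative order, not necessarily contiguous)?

2

Match Cairo at route 1[2]=route 2[2]; then Cairo at route 1[3]=route 2[6] — 2 stops in the same relative order in both. Since dp[7][6] = 2, nothing longer is possible.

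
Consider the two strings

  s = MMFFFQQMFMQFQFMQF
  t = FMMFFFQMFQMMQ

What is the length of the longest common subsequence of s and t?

Match M at s[1]=t[2], then M at s[2]=t[3], then F at s[3]=t[4], then F at s[4]=t[5], then F at s[5]=t[6], then Q at s[7]=t[7], then M at s[8]=t[8], then F at s[9]=t[9], then M at s[10]=t[11], then M at s[15]=t[12], then Q at s[16]=t[13] — 11 characters in the same relative order in both, and the DP table's final entry dp[17][13] is also 11, so no common subsequence is longer.

11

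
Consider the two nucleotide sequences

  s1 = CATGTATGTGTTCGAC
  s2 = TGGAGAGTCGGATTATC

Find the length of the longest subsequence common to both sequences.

One common subsequence of length 10: A [2,4] → G [4,5] → A [6,6] → T [7,8] → G [8,10] → G [10,11] → T [11,13] → T [12,14] → A [15,15] → C [16,17], and the DP table's final entry dp[16][17] is also 10, so no common subsequence is longer.

10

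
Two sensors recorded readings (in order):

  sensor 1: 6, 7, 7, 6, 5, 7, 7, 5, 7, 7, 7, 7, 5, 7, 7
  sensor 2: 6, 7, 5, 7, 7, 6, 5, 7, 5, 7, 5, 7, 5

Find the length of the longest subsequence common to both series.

10

One common subsequence of length 10: 6 (sensor 1 #1, sensor 2 #1) → 7 (sensor 1 #2, sensor 2 #4) → 7 (sensor 1 #3, sensor 2 #5) → 6 (sensor 1 #4, sensor 2 #6) → 5 (sensor 1 #5, sensor 2 #7) → 7 (sensor 1 #6, sensor 2 #8) → 7 (sensor 1 #7, sensor 2 #10) → 5 (sensor 1 #8, sensor 2 #11) → 7 (sensor 1 #12, sensor 2 #12) → 5 (sensor 1 #13, sensor 2 #13). dp[15][13] = 10 confirms this is the maximum.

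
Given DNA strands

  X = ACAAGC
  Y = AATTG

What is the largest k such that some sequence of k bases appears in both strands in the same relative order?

Let dp[i][j] be the LCS length of the first i bases of X and the first j bases of Y. dp[i][j] = dp[i-1][j-1]+1 when the i-th and j-th bases match, else max(dp[i-1][j], dp[i][j-1]).
    ·  A  A  T  T  G
 ·  0  0  0  0  0  0
 A  0  1  1  1  1  1
 C  0  1  1  1  1  1
 A  0  1  2  2  2  2
 A  0  1  2  2  2  2
 G  0  1  2  2  2  3
 C  0  1  2  2  2  3
dp[6][5] = 3. One LCS (by backtracking along matches): AAG.

3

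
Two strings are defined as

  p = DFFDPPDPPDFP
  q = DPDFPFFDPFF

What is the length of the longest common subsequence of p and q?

6

Match D [1,3] → F [2,6] → F [3,7] → D [4,8] → P [5,9] → F [11,11] — 6 characters in the same relative order in both. Since dp[12][11] = 6, nothing longer is possible.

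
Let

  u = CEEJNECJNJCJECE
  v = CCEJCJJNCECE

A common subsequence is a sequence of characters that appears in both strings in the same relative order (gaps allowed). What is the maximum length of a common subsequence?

Taking C [1,2] → E [3,3] → J [4,4] → C [7,5] → J [8,7] → N [9,8] → C [11,9] → E [13,10] → C [14,11] → E [15,12] gives a common subsequence of length 10. The LCS DP gives dp[15][12] = 10, so this is optimal.

10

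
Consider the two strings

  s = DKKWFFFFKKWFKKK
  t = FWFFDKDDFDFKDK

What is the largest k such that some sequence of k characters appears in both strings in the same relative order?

7

One common subsequence of length 7: W (s #4, t #2), then F (s #5, t #3), then F (s #6, t #4), then F (s #7, t #9), then F (s #8, t #11), then K (s #9, t #12), then K (s #15, t #14). Since dp[15][14] = 7, nothing longer is possible.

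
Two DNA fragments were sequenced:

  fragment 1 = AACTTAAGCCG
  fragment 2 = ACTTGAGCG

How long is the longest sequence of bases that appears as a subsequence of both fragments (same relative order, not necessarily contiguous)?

Pick A (fragment 1 #2, fragment 2 #1); then C (fragment 1 #3, fragment 2 #2); then T (fragment 1 #4, fragment 2 #3); then T (fragment 1 #5, fragment 2 #4); then A (fragment 1 #7, fragment 2 #6); then G (fragment 1 #8, fragment 2 #7); then C (fragment 1 #10, fragment 2 #8); then G (fragment 1 #11, fragment 2 #9); all 8 bases appear in both, in order. dp[11][9] = 8 confirms this is the maximum.

8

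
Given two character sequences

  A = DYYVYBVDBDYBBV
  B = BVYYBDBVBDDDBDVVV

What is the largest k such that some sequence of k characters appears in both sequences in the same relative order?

Match Y at A[2]=B[3], Y at A[3]=B[4], V at A[4]=B[8], B at A[6]=B[9], D at A[8]=B[12], B at A[9]=B[13], D at A[10]=B[14], V at A[14]=B[17] — 8 characters in the same relative order in both. Since dp[14][17] = 8, nothing longer is possible.

8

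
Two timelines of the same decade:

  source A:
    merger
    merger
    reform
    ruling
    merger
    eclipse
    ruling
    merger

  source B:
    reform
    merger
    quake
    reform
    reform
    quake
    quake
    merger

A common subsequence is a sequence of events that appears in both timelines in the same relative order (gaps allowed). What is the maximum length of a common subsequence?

Taking merger at source A[1]=source B[2], reform at source A[3]=source B[5], merger at source A[8]=source B[8] gives a common subsequence of length 3. dp[8][8] = 3 confirms this is the maximum.

3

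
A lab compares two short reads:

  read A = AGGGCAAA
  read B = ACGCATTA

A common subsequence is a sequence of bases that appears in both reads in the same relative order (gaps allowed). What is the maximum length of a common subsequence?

Match A [1,1] → G [4,3] → C [5,4] → A [6,5] → A [8,8] — 5 bases in the same relative order in both. dp[8][8] = 5 confirms this is the maximum.

5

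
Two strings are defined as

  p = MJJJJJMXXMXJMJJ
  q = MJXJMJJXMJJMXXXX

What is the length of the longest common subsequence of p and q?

Taking M [1,1], then J [2,4], then J [3,6], then J [4,7], then J [5,10], then J [6,11], then M [7,12], then X [8,14], then X [9,15], then X [11,16] gives a common subsequence of length 10. The LCS DP gives dp[15][16] = 10, so this is optimal.

10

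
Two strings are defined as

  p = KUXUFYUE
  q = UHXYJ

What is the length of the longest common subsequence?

3

Taking U [2,1] → X [3,3] → Y [6,4] gives a common subsequence of length 3. The LCS DP gives dp[8][5] = 3, so this is optimal.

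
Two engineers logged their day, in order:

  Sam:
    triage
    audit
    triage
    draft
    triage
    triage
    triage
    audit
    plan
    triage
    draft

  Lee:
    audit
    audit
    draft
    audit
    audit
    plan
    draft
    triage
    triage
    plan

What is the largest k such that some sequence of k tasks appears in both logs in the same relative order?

5

Match audit (Sam #2, Lee #5) → draft (Sam #4, Lee #7) → triage (Sam #6, Lee #8) → triage (Sam #7, Lee #9) → plan (Sam #9, Lee #10) — 5 tasks in the same relative order in both. The LCS DP gives dp[11][10] = 5, so this is optimal.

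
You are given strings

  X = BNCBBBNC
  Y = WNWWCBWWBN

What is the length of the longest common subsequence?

5

Let dp[i][j] be the LCS length of the first i characters of X and the first j characters of Y. dp[i][j] = dp[i-1][j-1]+1 when the i-th and j-th characters match, else max(dp[i-1][j], dp[i][j-1]).
    ·  W  N  W  W  C  B  W  W  B  N
 ·  0  0  0  0  0  0  0  0  0  0  0
 B  0  0  0  0  0  0  1  1  1  1  1
 N  0  0  1  1  1  1  1  1  1  1  2
 C  0  0  1  1  1  2  2  2  2  2  2
 B  0  0  1  1  1  2  3  3  3  3  3
 B  0  0  1  1  1  2  3  3  3  4  4
 B  0  0  1  1  1  2  3  3  3  4  4
 N  0  0  1  1  1  2  3  3  3  4  5
 C  0  0  1  1  1  2  3  3  3  4  5
dp[8][10] = 5. One LCS (by backtracking along matches): NCBBN.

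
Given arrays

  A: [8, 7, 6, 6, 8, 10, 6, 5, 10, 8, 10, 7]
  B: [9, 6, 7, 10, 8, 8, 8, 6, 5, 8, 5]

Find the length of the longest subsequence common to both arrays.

5

Match 8 (A #1, B #6), then 8 (A #5, B #7), then 6 (A #7, B #8), then 5 (A #8, B #9), then 8 (A #10, B #10) — 5 values in the same relative order in both. dp[12][11] = 5 confirms this is the maximum.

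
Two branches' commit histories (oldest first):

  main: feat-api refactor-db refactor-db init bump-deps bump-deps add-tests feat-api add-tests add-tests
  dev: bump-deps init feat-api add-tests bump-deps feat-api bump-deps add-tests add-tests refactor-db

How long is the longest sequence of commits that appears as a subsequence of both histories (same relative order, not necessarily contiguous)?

Pick feat-api [1,3], bump-deps [5,5], bump-deps [6,7], add-tests [7,8], add-tests [9,9]; all 5 commits appear in both, in order. The LCS DP gives dp[10][10] = 5, so this is optimal.

5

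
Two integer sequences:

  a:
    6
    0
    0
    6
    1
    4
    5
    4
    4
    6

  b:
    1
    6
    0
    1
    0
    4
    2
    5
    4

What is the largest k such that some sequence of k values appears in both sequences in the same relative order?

6

Match 6 at a[1]=b[2], then 0 at a[2]=b[3], then 0 at a[3]=b[5], then 4 at a[6]=b[6], then 5 at a[7]=b[8], then 4 at a[9]=b[9] — 6 values in the same relative order in both, and the DP table's final entry dp[10][9] is also 6, so no common subsequence is longer.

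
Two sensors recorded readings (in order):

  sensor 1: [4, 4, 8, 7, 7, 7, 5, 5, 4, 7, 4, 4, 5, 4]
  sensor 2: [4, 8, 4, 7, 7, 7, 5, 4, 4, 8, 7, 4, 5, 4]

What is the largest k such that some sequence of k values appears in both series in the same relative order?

One common subsequence of length 11: 4 (sensor 1 #1, sensor 2 #1), 4 (sensor 1 #2, sensor 2 #3), 7 (sensor 1 #4, sensor 2 #4), 7 (sensor 1 #5, sensor 2 #5), 7 (sensor 1 #6, sensor 2 #6), 5 (sensor 1 #7, sensor 2 #7), 4 (sensor 1 #9, sensor 2 #9), 7 (sensor 1 #10, sensor 2 #11), 4 (sensor 1 #12, sensor 2 #12), 5 (sensor 1 #13, sensor 2 #13), 4 (sensor 1 #14, sensor 2 #14). Since dp[14][14] = 11, nothing longer is possible.

11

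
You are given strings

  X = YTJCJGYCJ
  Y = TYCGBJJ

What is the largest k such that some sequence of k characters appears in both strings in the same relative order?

Let dp[i][j] be the LCS length of the first i characters of X and the first j characters of Y. dp[i][j] = dp[i-1][j-1]+1 when the i-th and j-th characters match, else max(dp[i-1][j], dp[i][j-1]).
    ·  T  Y  C  G  B  J  J
 ·  0  0  0  0  0  0  0  0
 Y  0  0  1  1  1  1  1  1
 T  0  1  1  1  1  1  1  1
 J  0  1  1  1  1  1  2  2
 C  0  1  1  2  2  2  2  2
 J  0  1  1  2  2  2  3  3
 G  0  1  1  2  3  3  3  3
 Y  0  1  2  2  3  3  3  3
 C  0  1  2  3  3  3  3  3
 J  0  1  2  3  3  3  4  4
dp[9][7] = 4. One LCS (by backtracking along matches): YCJJ.

4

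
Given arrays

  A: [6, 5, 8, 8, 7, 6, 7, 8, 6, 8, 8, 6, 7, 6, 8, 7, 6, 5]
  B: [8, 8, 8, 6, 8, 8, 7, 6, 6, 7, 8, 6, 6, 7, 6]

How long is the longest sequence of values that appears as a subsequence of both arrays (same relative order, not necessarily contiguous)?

11

One common subsequence of length 11: 6 at A[1]=B[4], then 8 at A[3]=B[5], then 8 at A[4]=B[6], then 7 at A[5]=B[7], then 6 at A[6]=B[9], then 7 at A[7]=B[10], then 8 at A[11]=B[11], then 6 at A[12]=B[12], then 6 at A[14]=B[13], then 7 at A[16]=B[14], then 6 at A[17]=B[15], and the DP table's final entry dp[18][15] is also 11, so no common subsequence is longer.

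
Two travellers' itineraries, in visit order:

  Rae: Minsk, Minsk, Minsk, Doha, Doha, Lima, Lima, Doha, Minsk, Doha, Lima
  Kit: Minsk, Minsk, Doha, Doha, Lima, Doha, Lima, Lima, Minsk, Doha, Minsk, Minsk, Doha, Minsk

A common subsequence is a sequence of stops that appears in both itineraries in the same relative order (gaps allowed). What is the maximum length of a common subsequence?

Match Minsk [1,1]; then Minsk [2,2]; then Doha [4,4]; then Doha [5,6]; then Lima [6,7]; then Lima [7,8]; then Doha [8,10]; then Minsk [9,12]; then Doha [10,13] — 9 stops in the same relative order in both, and the DP table's final entry dp[11][14] is also 9, so no common subsequence is longer.

9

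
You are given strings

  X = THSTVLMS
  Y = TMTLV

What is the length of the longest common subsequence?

3

Let dp[i][j] be the LCS length of the first i characters of X and the first j characters of Y. dp[i][j] = dp[i-1][j-1]+1 when the i-th and j-th characters match, else max(dp[i-1][j], dp[i][j-1]).
    ·  T  M  T  L  V
 ·  0  0  0  0  0  0
 T  0  1  1  1  1  1
 H  0  1  1  1  1  1
 S  0  1  1  1  1  1
 T  0  1  1  2  2  2
 V  0  1  1  2  2  3
 L  0  1  1  2  3  3
 M  0  1  2  2  3  3
 S  0  1  2  2  3  3
dp[8][5] = 3. One LCS (by backtracking along matches): TTV.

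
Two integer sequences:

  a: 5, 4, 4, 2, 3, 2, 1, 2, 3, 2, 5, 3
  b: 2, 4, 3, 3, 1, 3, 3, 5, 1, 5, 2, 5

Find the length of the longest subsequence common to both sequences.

6

One common subsequence of length 6: 4 (a #2, b #2) → 3 (a #5, b #4) → 1 (a #7, b #5) → 3 (a #9, b #7) → 2 (a #10, b #11) → 5 (a #11, b #12). The LCS DP gives dp[12][12] = 6, so this is optimal.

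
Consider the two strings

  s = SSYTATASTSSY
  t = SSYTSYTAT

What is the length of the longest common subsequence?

7

Let dp[i][j] be the LCS length of the first i characters of s and the first j characters of t. dp[i][j] = dp[i-1][j-1]+1 when the i-th and j-th characters match, else max(dp[i-1][j], dp[i][j-1]).
    ·  S  S  Y  T  S  Y  T  A  T
 ·  0  0  0  0  0  0  0  0  0  0
 S  0  1  1  1  1  1  1  1  1  1
 S  0  1  2  2  2  2  2  2  2  2
 Y  0  1  2  3  3  3  3  3  3  3
 T  0  1  2  3  4  4  4  4  4  4
 A  0  1  2  3  4  4  4  4  5  5
 T  0  1  2  3  4  4  4  5  5  6
 A  0  1  2  3  4  4  4  5  6  6
 S  0  1  2  3  4  5  5  5  6  6
 T  0  1  2  3  4  5  5  6  6  7
 S  0  1  2  3  4  5  5  6  6  7
 S  0  1  2  3  4  5  5  6  6  7
 Y  0  1  2  3  4  5  6  6  6  7
dp[12][9] = 7. One LCS (by backtracking along matches): SSYTTAT.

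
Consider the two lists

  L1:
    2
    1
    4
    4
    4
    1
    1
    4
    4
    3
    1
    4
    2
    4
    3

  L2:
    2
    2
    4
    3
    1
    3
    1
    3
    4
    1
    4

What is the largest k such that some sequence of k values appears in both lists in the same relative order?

7

One common subsequence of length 7: 2 [1,2] → 4 [3,3] → 1 [6,5] → 1 [7,7] → 4 [9,9] → 1 [11,10] → 4 [14,11]. dp[15][11] = 7 confirms this is the maximum.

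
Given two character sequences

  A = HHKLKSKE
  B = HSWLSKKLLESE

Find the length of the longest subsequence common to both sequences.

5

Let dp[i][j] be the LCS length of the first i characters of A and the first j characters of B. dp[i][j] = dp[i-1][j-1]+1 when the i-th and j-th characters match, else max(dp[i-1][j], dp[i][j-1]).
    ·  H  S  W  L  S  K  K  L  L  E  S  E
 ·  0  0  0  0  0  0  0  0  0  0  0  0  0
 H  0  1  1  1  1  1  1  1  1  1  1  1  1
 H  0  1  1  1  1  1  1  1  1  1  1  1  1
 K  0  1  1  1  1  1  2  2  2  2  2  2  2
 L  0  1  1  1  2  2  2  2  3  3  3  3  3
 K  0  1  1  1  2  2  3  3  3  3  3  3  3
 S  0  1  2  2  2  3  3  3  3  3  3  4  4
 K  0  1  2  2  2  3  4  4  4  4  4  4  4
 E  0  1  2  2  2  3  4  4  4  4  5  5  5
dp[8][12] = 5. One LCS (by backtracking along matches): HKLSE.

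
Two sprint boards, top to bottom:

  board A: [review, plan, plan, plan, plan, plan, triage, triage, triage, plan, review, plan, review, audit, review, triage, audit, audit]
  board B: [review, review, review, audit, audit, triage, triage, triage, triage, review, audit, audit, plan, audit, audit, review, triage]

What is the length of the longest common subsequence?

9

Pick review (board A #1, board B #3); then triage (board A #7, board B #7); then triage (board A #8, board B #8); then triage (board A #9, board B #9); then review (board A #11, board B #10); then plan (board A #12, board B #13); then audit (board A #14, board B #15); then review (board A #15, board B #16); then triage (board A #16, board B #17); all 9 tasks appear in both, in order. dp[18][17] = 9 confirms this is the maximum.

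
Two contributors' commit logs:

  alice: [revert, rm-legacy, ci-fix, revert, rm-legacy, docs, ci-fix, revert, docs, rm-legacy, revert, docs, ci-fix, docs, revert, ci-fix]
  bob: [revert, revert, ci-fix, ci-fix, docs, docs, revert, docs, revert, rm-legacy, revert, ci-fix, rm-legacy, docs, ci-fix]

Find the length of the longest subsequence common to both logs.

Pick revert (alice #1, bob #2), then ci-fix (alice #3, bob #4), then revert (alice #4, bob #7), then docs (alice #6, bob #8), then revert (alice #8, bob #9), then rm-legacy (alice #10, bob #10), then revert (alice #11, bob #11), then ci-fix (alice #13, bob #12), then docs (alice #14, bob #14), then ci-fix (alice #16, bob #15); all 10 commits appear in both, in order, and the DP table's final entry dp[16][15] is also 10, so no common subsequence is longer.

10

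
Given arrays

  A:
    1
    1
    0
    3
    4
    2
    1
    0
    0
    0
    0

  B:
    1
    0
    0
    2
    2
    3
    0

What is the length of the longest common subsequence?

Let dp[i][j] be the LCS length of the first i values of A and the first j values of B. dp[i][j] = dp[i-1][j-1]+1 when the i-th and j-th values match, else max(dp[i-1][j], dp[i][j-1]).
    ·  1  0  0  2  2  3  0
 ·  0  0  0  0  0  0  0  0
 1  0  1  1  1  1  1  1  1
 1  0  1  1  1  1  1  1  1
 0  0  1  2  2  2  2  2  2
 3  0  1  2  2  2  2  3  3
 4  0  1  2  2  2  2  3  3
 2  0  1  2  2  3  3  3  3
 1  0  1  2  2  3  3  3  3
 0  0  1  2  3  3  3  3  4
 0  0  1  2  3  3  3  3  4
 0  0  1  2  3  3  3  3  4
 0  0  1  2  3  3  3  3  4
dp[11][7] = 4. One LCS (by backtracking along matches): 1, 0, 3, 0.

4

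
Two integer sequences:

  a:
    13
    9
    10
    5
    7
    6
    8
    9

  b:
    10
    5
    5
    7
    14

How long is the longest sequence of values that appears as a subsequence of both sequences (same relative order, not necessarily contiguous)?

Let dp[i][j] be the LCS length of the first i values of a and the first j values of b. dp[i][j] = dp[i-1][j-1]+1 when the i-th and j-th values match, else max(dp[i-1][j], dp[i][j-1]).
    · 10  5  5  7 14
 ·  0  0  0  0  0  0
13  0  0  0  0  0  0
 9  0  0  0  0  0  0
10  0  1  1  1  1  1
 5  0  1  2  2  2  2
 7  0  1  2  2  3  3
 6  0  1  2  2  3  3
 8  0  1  2  2  3  3
 9  0  1  2  2  3  3
dp[8][5] = 3. One LCS (by backtracking along matches): 10, 5, 7.

3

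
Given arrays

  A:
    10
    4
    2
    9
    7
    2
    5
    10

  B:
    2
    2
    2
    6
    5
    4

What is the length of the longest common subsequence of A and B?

Match 2 at A[3]=B[2], 2 at A[6]=B[3], 5 at A[7]=B[5] — 3 values in the same relative order in both, and the DP table's final entry dp[8][6] is also 3, so no common subsequence is longer.

3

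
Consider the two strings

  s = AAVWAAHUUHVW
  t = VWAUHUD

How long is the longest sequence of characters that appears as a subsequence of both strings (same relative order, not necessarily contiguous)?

One common subsequence of length 5: V (s #3, t #1); then W (s #4, t #2); then A (s #5, t #3); then H (s #7, t #5); then U (s #8, t #6), and the DP table's final entry dp[12][7] is also 5, so no common subsequence is longer.

5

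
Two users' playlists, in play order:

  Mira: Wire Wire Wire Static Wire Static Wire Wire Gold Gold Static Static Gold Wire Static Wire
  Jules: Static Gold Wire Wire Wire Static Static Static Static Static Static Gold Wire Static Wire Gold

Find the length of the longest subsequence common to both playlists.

Taking Wire at Mira[1]=Jules[3], then Wire at Mira[2]=Jules[4], then Wire at Mira[3]=Jules[5], then Static at Mira[4]=Jules[8], then Static at Mira[6]=Jules[9], then Static at Mira[11]=Jules[10], then Static at Mira[12]=Jules[11], then Gold at Mira[13]=Jules[12], then Wire at Mira[14]=Jules[13], then Static at Mira[15]=Jules[14], then Wire at Mira[16]=Jules[15] gives a common subsequence of length 11, and the DP table's final entry dp[16][16] is also 11, so no common subsequence is longer.

11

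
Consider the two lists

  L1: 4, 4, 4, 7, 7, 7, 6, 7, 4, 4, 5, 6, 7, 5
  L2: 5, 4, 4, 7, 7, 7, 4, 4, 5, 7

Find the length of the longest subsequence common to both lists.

9

Pick 4 (L1 #2, L2 #2), 4 (L1 #3, L2 #3), 7 (L1 #5, L2 #4), 7 (L1 #6, L2 #5), 7 (L1 #8, L2 #6), 4 (L1 #9, L2 #7), 4 (L1 #10, L2 #8), 5 (L1 #11, L2 #9), 7 (L1 #13, L2 #10); all 9 values appear in both, in order, and the DP table's final entry dp[14][10] is also 9, so no common subsequence is longer.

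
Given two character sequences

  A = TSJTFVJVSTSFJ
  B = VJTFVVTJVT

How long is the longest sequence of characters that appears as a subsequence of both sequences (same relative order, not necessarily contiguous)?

Taking J (A #3, B #2); then T (A #4, B #3); then F (A #5, B #4); then V (A #6, B #6); then J (A #7, B #8); then V (A #8, B #9); then T (A #10, B #10) gives a common subsequence of length 7. Since dp[13][10] = 7, nothing longer is possible.

7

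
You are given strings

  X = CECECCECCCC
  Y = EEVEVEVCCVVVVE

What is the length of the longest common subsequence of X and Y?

One common subsequence of length 5: E (X #2, Y #4), E (X #4, Y #6), C (X #5, Y #8), C (X #6, Y #9), E (X #7, Y #14). Since dp[11][14] = 5, nothing longer is possible.

5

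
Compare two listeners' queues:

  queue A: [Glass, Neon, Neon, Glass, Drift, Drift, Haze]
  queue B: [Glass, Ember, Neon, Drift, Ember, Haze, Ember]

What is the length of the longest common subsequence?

4

Pick Glass (queue A #1, queue B #1) → Neon (queue A #3, queue B #3) → Drift (queue A #5, queue B #4) → Haze (queue A #7, queue B #6); all 4 songs appear in both, in order. dp[7][7] = 4 confirms this is the maximum.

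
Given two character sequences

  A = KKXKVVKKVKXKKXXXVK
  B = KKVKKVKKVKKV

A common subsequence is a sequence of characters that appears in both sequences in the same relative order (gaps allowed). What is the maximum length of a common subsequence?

Taking K (A #1, B #2); then K (A #2, B #4); then K (A #4, B #5); then V (A #6, B #6); then K (A #7, B #7); then K (A #8, B #8); then V (A #9, B #9); then K (A #12, B #10); then K (A #13, B #11); then V (A #17, B #12) gives a common subsequence of length 10. Since dp[18][12] = 10, nothing longer is possible.

10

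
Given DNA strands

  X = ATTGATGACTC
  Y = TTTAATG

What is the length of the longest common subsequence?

5

Let dp[i][j] be the LCS length of the first i bases of X and the first j bases of Y. dp[i][j] = dp[i-1][j-1]+1 when the i-th and j-th bases match, else max(dp[i-1][j], dp[i][j-1]).
    ·  T  T  T  A  A  T  G
 ·  0  0  0  0  0  0  0  0
 A  0  0  0  0  1  1  1  1
 T  0  1  1  1  1  1  2  2
 T  0  1  2  2  2  2  2  2
 G  0  1  2  2  2  2  2  3
 A  0  1  2  2  3  3  3  3
 T  0  1  2  3  3  3  4  4
 G  0  1  2  3  3  3  4  5
 A  0  1  2  3  4  4  4  5
 C  0  1  2  3  4  4  4  5
 T  0  1  2  3  4  4  5  5
 C  0  1  2  3  4  4  5  5
dp[11][7] = 5. One LCS (by backtracking along matches): TTATG.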